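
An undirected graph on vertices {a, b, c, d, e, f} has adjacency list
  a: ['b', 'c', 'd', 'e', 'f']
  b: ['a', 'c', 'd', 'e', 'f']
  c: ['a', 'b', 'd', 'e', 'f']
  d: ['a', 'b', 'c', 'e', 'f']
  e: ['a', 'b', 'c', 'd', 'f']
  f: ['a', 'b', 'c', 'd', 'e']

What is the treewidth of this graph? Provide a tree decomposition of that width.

With just one bag of size 6, the width is 6 − 1 = 5, so tw(G) ≤ 5. On the other hand G contains the 6-clique {a, b, c, d, e, f}. A clique must lie in a single bag of any decomposition, so no decomposition can have width below 5. Combining the bounds, tw(G) = 5.

Treewidth 5.
Bags: B1 = {a, b, c, d, e, f}
Tree: (single bag)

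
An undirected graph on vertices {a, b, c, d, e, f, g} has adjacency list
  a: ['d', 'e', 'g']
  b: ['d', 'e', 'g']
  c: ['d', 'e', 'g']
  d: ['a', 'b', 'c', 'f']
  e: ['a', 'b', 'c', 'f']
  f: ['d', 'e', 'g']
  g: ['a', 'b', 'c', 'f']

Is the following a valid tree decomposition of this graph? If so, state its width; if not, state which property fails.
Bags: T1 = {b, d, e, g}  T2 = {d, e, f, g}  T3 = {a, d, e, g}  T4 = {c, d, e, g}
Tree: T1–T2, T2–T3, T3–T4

Checking the three conditions: (i) the bags cover all of {a, b, c, d, e, f, g}; (ii) for each edge, some bag contains both endpoints; (iii) the bags containing any fixed vertex form a subtree. All hold, so the decomposition is valid with width 4 − 1 = 3.

Yes; width 3.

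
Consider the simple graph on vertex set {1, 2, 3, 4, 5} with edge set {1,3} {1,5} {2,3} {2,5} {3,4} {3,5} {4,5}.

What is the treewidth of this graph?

2

A width-2 tree decomposition is:
Bags: B1 = {1, 3, 5}  B2 = {2, 3, 5}  B3 = {3, 4, 5}
Tree: B1–B2, B1–B3
Every bag has size at most 3, so the width is 3 − 1 = 2 and tw(G) ≤ 2. On the other hand G contains the 3-clique {1, 3, 5}. A clique must lie in a single bag of any decomposition, so no decomposition can have width below 2. Therefore the treewidth is 2.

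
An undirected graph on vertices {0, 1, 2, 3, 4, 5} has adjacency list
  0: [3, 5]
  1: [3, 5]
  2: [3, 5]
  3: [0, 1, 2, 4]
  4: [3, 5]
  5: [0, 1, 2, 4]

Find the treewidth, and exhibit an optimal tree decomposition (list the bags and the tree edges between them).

Treewidth 2.
One optimal decomposition is:
Bags: B1 = {2, 3, 5}  B2 = {1, 3, 5}  B3 = {0, 3, 5}  B4 = {3, 4, 5}
Tree: B1–B2, B2–B3, B3–B4

Every bag has size at most 3, so the width is 3 − 1 = 2 and tw(G) ≤ 2. Since 2–5–1–3–2 is a cycle in G, G is not acyclic. Forests are exactly the graphs of treewidth ≤ 1, so tw(G) ≥ 2. Combining the bounds, tw(G) = 2.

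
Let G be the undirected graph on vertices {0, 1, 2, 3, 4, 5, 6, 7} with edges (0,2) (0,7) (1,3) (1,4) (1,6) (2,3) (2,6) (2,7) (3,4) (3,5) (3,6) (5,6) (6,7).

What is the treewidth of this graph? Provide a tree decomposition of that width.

Treewidth 2.
Bags: B1 = {1, 3, 6}  B2 = {2, 3, 6}  B3 = {1, 3, 4}  B4 = {3, 5, 6}  B5 = {2, 6, 7}  B6 = {0, 2, 7}
Tree: B1–B2, B1–B3, B1–B4, B2–B5, B5–B6

The largest bag has 3 vertices, giving width 2; this decomposition certifies tw(G) ≤ 2. For the lower bound, the 3 vertices {0, 2, 7} are pairwise adjacent, and any tree decomposition puts a clique entirely inside one bag — forcing width ≥ 2. The upper and lower bounds meet at 2, so that is the treewidth.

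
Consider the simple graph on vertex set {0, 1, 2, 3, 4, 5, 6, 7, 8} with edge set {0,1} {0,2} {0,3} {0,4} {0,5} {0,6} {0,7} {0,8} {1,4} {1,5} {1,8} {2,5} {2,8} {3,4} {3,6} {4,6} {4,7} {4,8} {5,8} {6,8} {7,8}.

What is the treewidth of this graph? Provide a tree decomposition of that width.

Every bag has size at most 4, so the width is 4 − 1 = 3 and tw(G) ≤ 3. On the other hand G contains the 4-clique {0, 2, 5, 8}. A clique must lie in a single bag of any decomposition, so no decomposition can have width below 3. Therefore the treewidth is 3.

Treewidth 3.
Bags: B1 = {0, 1, 4, 8}  B2 = {0, 4, 6, 8}  B3 = {0, 3, 4, 6}  B4 = {0, 1, 5, 8}  B5 = {0, 4, 7, 8}  B6 = {0, 2, 5, 8}
Tree: B1–B2, B2–B3, B1–B4, B2–B5, B4–B6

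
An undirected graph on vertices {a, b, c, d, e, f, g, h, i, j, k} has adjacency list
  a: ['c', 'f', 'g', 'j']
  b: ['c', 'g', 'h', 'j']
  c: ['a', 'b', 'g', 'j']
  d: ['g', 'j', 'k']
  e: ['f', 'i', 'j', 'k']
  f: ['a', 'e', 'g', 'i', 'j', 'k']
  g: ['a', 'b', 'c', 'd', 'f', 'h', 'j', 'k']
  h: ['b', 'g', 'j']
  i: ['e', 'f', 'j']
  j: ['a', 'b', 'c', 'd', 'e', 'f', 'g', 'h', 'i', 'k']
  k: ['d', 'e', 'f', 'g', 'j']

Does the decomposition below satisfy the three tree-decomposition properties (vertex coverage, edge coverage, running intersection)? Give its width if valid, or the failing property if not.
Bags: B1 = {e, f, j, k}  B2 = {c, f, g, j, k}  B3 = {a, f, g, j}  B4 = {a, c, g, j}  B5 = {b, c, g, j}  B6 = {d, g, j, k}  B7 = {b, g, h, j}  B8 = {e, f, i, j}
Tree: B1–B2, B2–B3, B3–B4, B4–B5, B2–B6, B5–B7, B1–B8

No — bags containing vertex c are not connected in the tree.

A tree decomposition must satisfy three properties: every vertex lies in some bag; for every edge, both endpoints lie together in some bag; and for every vertex, the bags containing it form a connected subtree. Here bags containing vertex c are not connected in the tree, so the decomposition is invalid.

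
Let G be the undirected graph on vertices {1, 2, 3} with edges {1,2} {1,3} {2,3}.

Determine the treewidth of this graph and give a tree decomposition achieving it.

With just one bag of size 3, the width is 3 − 1 = 2, so tw(G) ≤ 2. Conversely, {1, 2, 3} is a clique of size 3, and the vertices of any clique must share a bag in every tree decomposition; so some bag has ≥ 3 vertices and tw(G) ≥ 2. The upper and lower bounds meet at 2, so that is the treewidth.

Treewidth 2.
One optimal decomposition is:
Bags: B1 = {1, 2, 3}
Tree: (single bag)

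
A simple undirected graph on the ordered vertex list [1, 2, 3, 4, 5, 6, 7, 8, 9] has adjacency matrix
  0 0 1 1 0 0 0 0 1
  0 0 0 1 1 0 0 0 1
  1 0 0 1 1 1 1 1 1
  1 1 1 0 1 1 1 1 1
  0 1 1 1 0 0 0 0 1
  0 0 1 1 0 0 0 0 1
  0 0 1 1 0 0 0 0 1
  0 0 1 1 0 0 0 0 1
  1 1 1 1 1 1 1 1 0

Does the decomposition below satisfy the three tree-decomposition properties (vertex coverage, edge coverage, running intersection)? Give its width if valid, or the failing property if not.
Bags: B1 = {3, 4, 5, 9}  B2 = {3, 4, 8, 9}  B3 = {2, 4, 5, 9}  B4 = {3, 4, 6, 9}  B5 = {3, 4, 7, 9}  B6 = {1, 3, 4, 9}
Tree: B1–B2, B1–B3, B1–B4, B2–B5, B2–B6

Yes; width 3.

Checking the three conditions: (i) the bags cover all of {1, 2, 3, 4, 5, 6, 7, 8, 9}; (ii) for each edge, some bag contains both endpoints; (iii) the bags containing any fixed vertex form a subtree. All hold, so the decomposition is valid with width 4 − 1 = 3.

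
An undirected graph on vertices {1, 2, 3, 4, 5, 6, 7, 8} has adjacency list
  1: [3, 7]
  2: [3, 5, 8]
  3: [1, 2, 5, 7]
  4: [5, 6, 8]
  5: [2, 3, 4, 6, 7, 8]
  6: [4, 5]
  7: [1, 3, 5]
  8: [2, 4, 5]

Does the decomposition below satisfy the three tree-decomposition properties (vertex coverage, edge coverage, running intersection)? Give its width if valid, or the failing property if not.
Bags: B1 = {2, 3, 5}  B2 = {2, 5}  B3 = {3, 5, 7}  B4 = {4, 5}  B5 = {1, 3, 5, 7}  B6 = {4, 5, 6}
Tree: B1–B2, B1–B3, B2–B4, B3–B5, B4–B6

No — vertex 8 appears in no bag.

A tree decomposition must satisfy three properties: every vertex lies in some bag; for every edge, both endpoints lie together in some bag; and for every vertex, the bags containing it form a connected subtree. Here vertex 8 appears in no bag, so the decomposition is invalid.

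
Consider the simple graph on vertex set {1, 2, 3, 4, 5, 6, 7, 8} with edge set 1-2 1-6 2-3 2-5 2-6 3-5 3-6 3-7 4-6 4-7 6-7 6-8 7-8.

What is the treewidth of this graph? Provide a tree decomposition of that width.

The largest bag has 3 vertices, giving width 2; this decomposition certifies tw(G) ≤ 2. On the other hand G contains the 3-clique {2, 3, 5}. A clique must lie in a single bag of any decomposition, so no decomposition can have width below 2. Hence tw(G) = 2 exactly.

Treewidth 2.
Bags: B1 = {2, 3, 6}  B2 = {3, 6, 7}  B3 = {4, 6, 7}  B4 = {6, 7, 8}  B5 = {2, 3, 5}  B6 = {1, 2, 6}
Tree: B1–B2, B2–B3, B3–B4, B1–B5, B1–B6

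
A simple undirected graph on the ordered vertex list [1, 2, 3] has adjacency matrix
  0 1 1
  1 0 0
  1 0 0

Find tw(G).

A width-1 tree decomposition is:
Bags: B1 = {1, 3}  B2 = {1, 2}
Tree: B1–B2
Each bag holds 2 vertices, so the decomposition has width 1, which upper-bounds the treewidth. Since G has at least one edge (e.g. 3–1), it is not an edgeless graph, so tw(G) ≥ 1. Therefore the treewidth is 1.

1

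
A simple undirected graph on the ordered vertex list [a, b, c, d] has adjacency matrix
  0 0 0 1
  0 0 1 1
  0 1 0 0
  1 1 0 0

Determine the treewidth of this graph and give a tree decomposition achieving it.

Treewidth 1.
Bags: B1 = {a, d}  B2 = {b, d}  B3 = {b, c}
Tree: B1–B2, B2–B3

The largest bag has 2 vertices, giving width 1; this decomposition certifies tw(G) ≤ 1. Since G has at least one edge (e.g. a–d), it is not an edgeless graph, so tw(G) ≥ 1. Hence tw(G) = 1 exactly.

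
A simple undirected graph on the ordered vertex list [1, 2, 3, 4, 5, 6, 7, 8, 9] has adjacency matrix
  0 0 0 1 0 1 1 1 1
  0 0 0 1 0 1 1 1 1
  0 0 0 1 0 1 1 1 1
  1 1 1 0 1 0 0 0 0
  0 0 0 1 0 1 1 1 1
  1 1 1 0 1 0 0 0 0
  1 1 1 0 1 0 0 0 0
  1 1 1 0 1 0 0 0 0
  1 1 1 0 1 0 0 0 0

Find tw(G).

A width-4 tree decomposition is:
Bags: B1 = {1, 2, 3, 5, 8}  B2 = {1, 2, 3, 4, 5}  B3 = {1, 2, 3, 5, 6}  B4 = {1, 2, 3, 5, 7}  B5 = {1, 2, 3, 5, 9}
Tree: B1–B2, B2–B3, B3–B4, B4–B5
Each bag holds 5 vertices, so the decomposition has width 4, which upper-bounds the treewidth. For the lower bound: the 5 vertex sets {1,8}, {3,4}, {2,6}, {5}, {7} are disjoint, each induces a connected subgraph, and every pair is joined by at least one edge of G. Contracting each set to a single vertex therefore yields K_{5} as a minor, and since treewidth is minor-monotone, tw(G) ≥ tw(K_{5}) = 4. Hence tw(G) = 4 exactly.

4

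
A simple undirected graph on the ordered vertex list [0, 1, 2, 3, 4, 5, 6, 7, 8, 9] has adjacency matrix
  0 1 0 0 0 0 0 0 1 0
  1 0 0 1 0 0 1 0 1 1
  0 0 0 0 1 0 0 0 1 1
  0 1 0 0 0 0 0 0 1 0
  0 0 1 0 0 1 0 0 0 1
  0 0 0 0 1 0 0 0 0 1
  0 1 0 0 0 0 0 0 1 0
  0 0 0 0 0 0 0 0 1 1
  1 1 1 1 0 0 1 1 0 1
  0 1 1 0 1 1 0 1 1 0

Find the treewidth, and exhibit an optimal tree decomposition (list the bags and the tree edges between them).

Treewidth 2.
One optimal decomposition is:
Bags: B1 = {1, 8, 9}  B2 = {1, 6, 8}  B3 = {2, 8, 9}  B4 = {0, 1, 8}  B5 = {1, 3, 8}  B6 = {7, 8, 9}  B7 = {2, 4, 9}  B8 = {4, 5, 9}
Tree: B1–B2, B1–B3, B2–B4, B2–B5, B3–B6, B3–B7, B7–B8

Each bag holds 3 vertices, so the decomposition has width 2, which upper-bounds the treewidth. For the lower bound, the 3 vertices {0, 1, 8} are pairwise adjacent, and any tree decomposition puts a clique entirely inside one bag — forcing width ≥ 2. The upper and lower bounds meet at 2, so that is the treewidth.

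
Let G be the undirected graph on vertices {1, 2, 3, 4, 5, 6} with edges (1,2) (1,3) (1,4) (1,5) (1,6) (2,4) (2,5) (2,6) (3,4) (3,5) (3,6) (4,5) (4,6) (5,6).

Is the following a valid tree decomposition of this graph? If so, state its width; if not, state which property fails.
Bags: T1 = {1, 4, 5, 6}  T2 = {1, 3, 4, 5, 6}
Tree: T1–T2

No — vertex 2 appears in no bag.

A tree decomposition must satisfy three properties: every vertex lies in some bag; for every edge, both endpoints lie together in some bag; and for every vertex, the bags containing it form a connected subtree. Here vertex 2 appears in no bag, so the decomposition is invalid.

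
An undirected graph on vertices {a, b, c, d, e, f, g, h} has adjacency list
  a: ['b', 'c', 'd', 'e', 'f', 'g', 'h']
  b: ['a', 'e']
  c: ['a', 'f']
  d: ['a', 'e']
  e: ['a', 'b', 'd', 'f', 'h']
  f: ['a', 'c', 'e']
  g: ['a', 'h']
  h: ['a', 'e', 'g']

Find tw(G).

A width-2 tree decomposition is:
Bags: B1 = {a, e, f}  B2 = {a, d, e}  B3 = {a, c, f}  B4 = {a, e, h}  B5 = {a, b, e}  B6 = {a, g, h}
Tree: B1–B2, B1–B3, B2–B4, B1–B5, B4–B6
Each bag holds 3 vertices, so the decomposition has width 2, which upper-bounds the treewidth. For the lower bound, the 3 vertices {a, g, h} are pairwise adjacent, and any tree decomposition puts a clique entirely inside one bag — forcing width ≥ 2. Hence tw(G) = 2 exactly.

2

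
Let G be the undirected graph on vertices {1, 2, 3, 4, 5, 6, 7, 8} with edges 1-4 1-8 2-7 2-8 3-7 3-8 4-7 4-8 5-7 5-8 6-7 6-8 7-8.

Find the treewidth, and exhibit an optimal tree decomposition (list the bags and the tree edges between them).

Every bag has size at most 3, so the width is 3 − 1 = 2 and tw(G) ≤ 2. For the lower bound, the 3 vertices {1, 4, 8} are pairwise adjacent, and any tree decomposition puts a clique entirely inside one bag — forcing width ≥ 2. Combining the bounds, tw(G) = 2.

Treewidth 2.
One optimal decomposition is:
Bags: B1 = {6, 7, 8}  B2 = {4, 7, 8}  B3 = {5, 7, 8}  B4 = {3, 7, 8}  B5 = {2, 7, 8}  B6 = {1, 4, 8}
Tree: B1–B2, B2–B3, B3–B4, B1–B5, B2–B6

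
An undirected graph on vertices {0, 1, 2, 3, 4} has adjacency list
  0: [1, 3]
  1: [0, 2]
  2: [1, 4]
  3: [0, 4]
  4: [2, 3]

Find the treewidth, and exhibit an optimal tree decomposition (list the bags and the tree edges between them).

Every bag has size at most 3, so the width is 3 − 1 = 2 and tw(G) ≤ 2. For the lower bound, G contains the cycle 2–1–0–3–4–2, so G is not a forest; only forests have treewidth ≤ 1, hence tw(G) ≥ 2. Hence tw(G) = 2 exactly.

Treewidth 2.
One optimal decomposition is:
Bags: B1 = {0, 1, 2}  B2 = {0, 2, 3}  B3 = {2, 3, 4}
Tree: B1–B2, B2–B3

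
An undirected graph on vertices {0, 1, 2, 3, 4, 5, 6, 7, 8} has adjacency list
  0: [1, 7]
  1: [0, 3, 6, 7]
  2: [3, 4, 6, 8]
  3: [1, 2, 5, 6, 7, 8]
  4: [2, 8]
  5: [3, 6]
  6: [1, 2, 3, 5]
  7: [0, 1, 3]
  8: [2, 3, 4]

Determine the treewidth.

2

A width-2 tree decomposition is:
Bags: B1 = {1, 3, 6}  B2 = {1, 3, 7}  B3 = {2, 3, 6}  B4 = {2, 3, 8}  B5 = {2, 4, 8}  B6 = {0, 1, 7}  B7 = {3, 5, 6}
Tree: B1–B2, B1–B3, B3–B4, B4–B5, B2–B6, B1–B7
Each bag holds 3 vertices, so the decomposition has width 2, which upper-bounds the treewidth. On the other hand G contains the 3-clique {0, 1, 7}. A clique must lie in a single bag of any decomposition, so no decomposition can have width below 2. The upper and lower bounds meet at 2, so that is the treewidth.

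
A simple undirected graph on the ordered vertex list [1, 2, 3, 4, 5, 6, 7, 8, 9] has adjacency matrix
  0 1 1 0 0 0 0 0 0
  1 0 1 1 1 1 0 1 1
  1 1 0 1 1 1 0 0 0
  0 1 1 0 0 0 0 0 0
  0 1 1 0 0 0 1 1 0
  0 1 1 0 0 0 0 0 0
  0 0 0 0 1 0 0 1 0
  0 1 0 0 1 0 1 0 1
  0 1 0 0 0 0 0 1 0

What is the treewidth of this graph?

A width-2 tree decomposition is:
Bags: B1 = {2, 3, 5}  B2 = {2, 5, 8}  B3 = {1, 2, 3}  B4 = {5, 7, 8}  B5 = {2, 3, 6}  B6 = {2, 8, 9}  B7 = {2, 3, 4}
Tree: B1–B2, B1–B3, B2–B4, B1–B5, B2–B6, B1–B7
Each bag holds 3 vertices, so the decomposition has width 2, which upper-bounds the treewidth. Conversely, {2, 8, 9} is a clique of size 3, and the vertices of any clique must share a bag in every tree decomposition; so some bag has ≥ 3 vertices and tw(G) ≥ 2. Therefore the treewidth is 2.

2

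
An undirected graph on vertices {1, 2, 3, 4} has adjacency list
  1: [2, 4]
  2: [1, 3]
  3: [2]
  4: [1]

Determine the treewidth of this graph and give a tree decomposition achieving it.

Treewidth 1.
Bags: B1 = {1, 4}  B2 = {1, 2}  B3 = {2, 3}
Tree: B1–B2, B2–B3

Each bag holds 2 vertices, so the decomposition has width 1, which upper-bounds the treewidth. Since G has at least one edge (e.g. 4–1), it is not an edgeless graph, so tw(G) ≥ 1. Combining the bounds, tw(G) = 1.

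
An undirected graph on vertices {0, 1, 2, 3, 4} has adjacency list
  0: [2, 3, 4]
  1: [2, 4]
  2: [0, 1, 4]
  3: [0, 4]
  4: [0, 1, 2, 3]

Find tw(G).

A width-2 tree decomposition is:
Bags: B1 = {1, 2, 4}  B2 = {0, 2, 4}  B3 = {0, 3, 4}
Tree: B1–B2, B2–B3
The largest bag has 3 vertices, giving width 2; this decomposition certifies tw(G) ≤ 2. For the lower bound, the 3 vertices {0, 2, 4} are pairwise adjacent, and any tree decomposition puts a clique entirely inside one bag — forcing width ≥ 2. Hence tw(G) = 2 exactly.

2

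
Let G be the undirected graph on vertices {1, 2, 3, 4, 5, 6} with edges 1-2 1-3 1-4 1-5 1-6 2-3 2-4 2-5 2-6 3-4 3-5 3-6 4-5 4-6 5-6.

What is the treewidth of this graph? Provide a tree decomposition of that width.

Treewidth 5.
One such decomposition:
Bags: B1 = {1, 2, 3, 4, 5, 6}
Tree: (single bag)

A single bag containing all 6 vertices is trivially a valid decomposition of width 5. Conversely, {1, 2, 3, 4, 5, 6} is a clique of size 6, and the vertices of any clique must share a bag in every tree decomposition; so some bag has ≥ 6 vertices and tw(G) ≥ 5. Hence tw(G) = 5 exactly.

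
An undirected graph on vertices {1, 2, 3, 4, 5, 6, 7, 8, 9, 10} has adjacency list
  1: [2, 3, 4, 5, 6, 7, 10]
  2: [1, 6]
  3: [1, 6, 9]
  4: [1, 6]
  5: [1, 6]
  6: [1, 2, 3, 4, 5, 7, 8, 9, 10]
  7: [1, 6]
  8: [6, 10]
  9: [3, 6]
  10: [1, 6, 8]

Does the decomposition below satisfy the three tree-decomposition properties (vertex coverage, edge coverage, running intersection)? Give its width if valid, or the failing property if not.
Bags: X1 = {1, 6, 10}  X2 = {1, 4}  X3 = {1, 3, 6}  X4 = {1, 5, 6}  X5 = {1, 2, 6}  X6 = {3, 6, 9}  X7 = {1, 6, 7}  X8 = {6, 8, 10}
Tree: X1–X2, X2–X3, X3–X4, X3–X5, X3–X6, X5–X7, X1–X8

A tree decomposition must satisfy three properties: every vertex lies in some bag; for every edge, both endpoints lie together in some bag; and for every vertex, the bags containing it form a connected subtree. Here edge (6,4) lies in no bag, so the decomposition is invalid.

No — edge (6,4) lies in no bag.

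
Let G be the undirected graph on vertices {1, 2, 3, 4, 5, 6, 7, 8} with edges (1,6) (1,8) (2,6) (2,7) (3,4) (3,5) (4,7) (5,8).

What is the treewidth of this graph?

A width-2 tree decomposition is:
Bags: B1 = {3, 4, 5}  B2 = {4, 5, 8}  B3 = {1, 4, 8}  B4 = {1, 4, 6}  B5 = {2, 4, 6}  B6 = {2, 4, 7}
Tree: B1–B2, B2–B3, B3–B4, B4–B5, B5–B6
Every bag has size at most 3, so the width is 3 − 1 = 2 and tw(G) ≤ 2. For the lower bound, G contains the cycle 4–3–5–8–1–6–2–7–4, so G is not a forest; only forests have treewidth ≤ 1, hence tw(G) ≥ 2. Therefore the treewidth is 2.

2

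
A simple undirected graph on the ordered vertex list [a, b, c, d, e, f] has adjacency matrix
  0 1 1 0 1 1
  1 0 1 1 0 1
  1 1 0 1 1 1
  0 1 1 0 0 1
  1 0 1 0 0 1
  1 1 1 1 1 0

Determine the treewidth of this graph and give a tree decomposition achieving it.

The largest bag has 4 vertices, giving width 3; this decomposition certifies tw(G) ≤ 3. For the lower bound, the 4 vertices {b, c, d, f} are pairwise adjacent, and any tree decomposition puts a clique entirely inside one bag — forcing width ≥ 3. Therefore the treewidth is 3.

Treewidth 3.
One optimal decomposition is:
Bags: B1 = {b, c, d, f}  B2 = {a, b, c, f}  B3 = {a, c, e, f}
Tree: B1–B2, B2–B3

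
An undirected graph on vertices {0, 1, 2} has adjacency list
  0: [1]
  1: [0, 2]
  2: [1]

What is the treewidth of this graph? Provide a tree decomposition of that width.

Each bag holds 2 vertices, so the decomposition has width 1, which upper-bounds the treewidth. G has an edge, so its treewidth is at least 1. Therefore the treewidth is 1.

Treewidth 1.
Bags: B1 = {1, 2}  B2 = {0, 1}
Tree: B1–B2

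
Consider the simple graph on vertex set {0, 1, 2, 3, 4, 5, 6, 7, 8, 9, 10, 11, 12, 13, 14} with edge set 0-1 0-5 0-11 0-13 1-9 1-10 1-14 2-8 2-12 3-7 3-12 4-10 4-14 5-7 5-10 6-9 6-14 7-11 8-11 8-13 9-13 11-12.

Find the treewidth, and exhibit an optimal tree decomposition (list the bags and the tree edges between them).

Treewidth 3.
One optimal decomposition is:
Bags: B1 = {4, 6, 9, 14}  B2 = {1, 4, 9, 14}  B3 = {1, 4, 9, 10}  B4 = {1, 9, 10, 13}  B5 = {0, 1, 10, 13}  B6 = {0, 5, 10, 13}  B7 = {0, 5, 8, 13}  B8 = {0, 5, 8, 11}  B9 = {5, 7, 8, 11}  B10 = {2, 7, 8, 11}  B11 = {2, 7, 11, 12}  B12 = {2, 3, 7, 12}
Tree: B1–B2, B2–B3, B3–B4, B4–B5, B5–B6, B6–B7, B7–B8, B8–B9, B9–B10, B10–B11, B11–B12

Every bag has size at most 4, so the width is 4 − 1 = 3 and tw(G) ≤ 3. For the lower bound: the 4 vertex sets {4,6,14}, {9}, {1}, {0,5,10,13} are disjoint, each induces a connected subgraph, and every pair is joined by at least one edge of G. Contracting each set to a single vertex therefore yields K_{4} as a minor, and since treewidth is minor-monotone, tw(G) ≥ tw(K_{4}) = 3. The upper and lower bounds meet at 3, so that is the treewidth.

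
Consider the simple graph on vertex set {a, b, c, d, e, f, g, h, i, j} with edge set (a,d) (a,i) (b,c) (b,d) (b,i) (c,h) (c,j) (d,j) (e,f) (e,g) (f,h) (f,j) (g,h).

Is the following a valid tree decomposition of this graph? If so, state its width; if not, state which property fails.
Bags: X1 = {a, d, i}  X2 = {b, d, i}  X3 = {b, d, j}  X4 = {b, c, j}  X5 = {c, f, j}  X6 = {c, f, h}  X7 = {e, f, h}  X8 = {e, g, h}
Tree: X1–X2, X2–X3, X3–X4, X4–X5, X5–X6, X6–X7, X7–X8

Every vertex of G appears in some bag (union = {a, b, c, d, e, f, g, h, i, j}); every edge is covered by a bag; and for each vertex v the set of bags containing v is connected in the bag tree. The decomposition is therefore valid. The largest bag has 3 vertices, so the width is 2.

Yes; width 2.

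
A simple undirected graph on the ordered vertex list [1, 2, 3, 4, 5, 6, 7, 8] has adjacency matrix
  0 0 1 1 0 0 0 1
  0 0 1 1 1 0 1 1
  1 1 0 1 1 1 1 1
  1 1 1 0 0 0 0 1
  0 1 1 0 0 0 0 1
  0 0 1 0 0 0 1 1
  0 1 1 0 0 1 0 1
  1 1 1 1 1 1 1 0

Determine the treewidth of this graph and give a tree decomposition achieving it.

Treewidth 3.
One optimal decomposition is:
Bags: B1 = {2, 3, 5, 8}  B2 = {2, 3, 7, 8}  B3 = {3, 6, 7, 8}  B4 = {2, 3, 4, 8}  B5 = {1, 3, 4, 8}
Tree: B1–B2, B2–B3, B2–B4, B4–B5

Every bag has size at most 4, so the width is 4 − 1 = 3 and tw(G) ≤ 3. Conversely, {1, 3, 4, 8} is a clique of size 4, and the vertices of any clique must share a bag in every tree decomposition; so some bag has ≥ 4 vertices and tw(G) ≥ 3. Hence tw(G) = 3 exactly.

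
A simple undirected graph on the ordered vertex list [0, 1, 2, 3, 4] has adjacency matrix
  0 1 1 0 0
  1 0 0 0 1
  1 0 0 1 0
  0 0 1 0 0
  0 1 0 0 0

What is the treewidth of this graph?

1

A width-1 tree decomposition is:
Bags: B1 = {0, 1}  B2 = {0, 2}  B3 = {1, 4}  B4 = {2, 3}
Tree: B1–B2, B1–B3, B2–B4
The largest bag has 2 vertices, giving width 1; this decomposition certifies tw(G) ≤ 1. Any graph with an edge has treewidth ≥ 1, and G has the edge 0–1. Combining the bounds, tw(G) = 1.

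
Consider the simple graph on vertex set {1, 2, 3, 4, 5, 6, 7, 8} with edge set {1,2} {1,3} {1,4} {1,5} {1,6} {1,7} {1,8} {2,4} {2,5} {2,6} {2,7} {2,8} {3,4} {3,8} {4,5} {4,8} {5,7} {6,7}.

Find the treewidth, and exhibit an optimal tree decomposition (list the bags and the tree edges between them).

Treewidth 3.
One such decomposition:
Bags: B1 = {1, 2, 4, 5}  B2 = {1, 2, 5, 7}  B3 = {1, 2, 4, 8}  B4 = {1, 3, 4, 8}  B5 = {1, 2, 6, 7}
Tree: B1–B2, B1–B3, B3–B4, B2–B5

Each bag holds 4 vertices, so the decomposition has width 3, which upper-bounds the treewidth. For the lower bound, the 4 vertices {1, 2, 4, 8} are pairwise adjacent, and any tree decomposition puts a clique entirely inside one bag — forcing width ≥ 3. Combining the bounds, tw(G) = 3.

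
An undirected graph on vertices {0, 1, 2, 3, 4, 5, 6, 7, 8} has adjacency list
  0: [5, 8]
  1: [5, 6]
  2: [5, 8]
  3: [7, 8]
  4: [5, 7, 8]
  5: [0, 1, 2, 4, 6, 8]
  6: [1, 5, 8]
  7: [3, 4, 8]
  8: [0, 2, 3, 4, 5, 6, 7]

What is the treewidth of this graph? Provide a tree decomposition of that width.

The largest bag has 3 vertices, giving width 2; this decomposition certifies tw(G) ≤ 2. Conversely, {3, 7, 8} is a clique of size 3, and the vertices of any clique must share a bag in every tree decomposition; so some bag has ≥ 3 vertices and tw(G) ≥ 2. The upper and lower bounds meet at 2, so that is the treewidth.

Treewidth 2.
One such decomposition:
Bags: B1 = {0, 5, 8}  B2 = {2, 5, 8}  B3 = {5, 6, 8}  B4 = {1, 5, 6}  B5 = {4, 5, 8}  B6 = {4, 7, 8}  B7 = {3, 7, 8}
Tree: B1–B2, B1–B3, B3–B4, B1–B5, B5–B6, B6–B7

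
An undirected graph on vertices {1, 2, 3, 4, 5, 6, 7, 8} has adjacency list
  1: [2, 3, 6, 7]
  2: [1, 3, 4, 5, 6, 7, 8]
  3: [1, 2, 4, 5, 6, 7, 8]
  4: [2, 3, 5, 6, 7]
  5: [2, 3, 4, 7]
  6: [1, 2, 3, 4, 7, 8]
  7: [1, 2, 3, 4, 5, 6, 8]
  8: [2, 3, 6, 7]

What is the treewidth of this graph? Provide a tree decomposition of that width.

Treewidth 4.
Bags: B1 = {2, 3, 6, 7, 8}  B2 = {2, 3, 4, 6, 7}  B3 = {1, 2, 3, 6, 7}  B4 = {2, 3, 4, 5, 7}
Tree: B1–B2, B1–B3, B2–B4

Each bag holds 5 vertices, so the decomposition has width 4, which upper-bounds the treewidth. For the lower bound, the 5 vertices {2, 3, 4, 5, 7} are pairwise adjacent, and any tree decomposition puts a clique entirely inside one bag — forcing width ≥ 4. Combining the bounds, tw(G) = 4.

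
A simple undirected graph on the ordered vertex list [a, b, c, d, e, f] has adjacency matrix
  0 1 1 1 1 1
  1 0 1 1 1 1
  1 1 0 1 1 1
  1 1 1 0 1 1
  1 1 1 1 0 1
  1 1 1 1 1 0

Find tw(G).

5

A width-5 tree decomposition is:
Bags: B1 = {a, b, c, d, e, f}
Tree: (single bag)
A single bag containing all 6 vertices is trivially a valid decomposition of width 5. For the lower bound, the 6 vertices {a, b, c, d, e, f} are pairwise adjacent, and any tree decomposition puts a clique entirely inside one bag — forcing width ≥ 5. The upper and lower bounds meet at 5, so that is the treewidth.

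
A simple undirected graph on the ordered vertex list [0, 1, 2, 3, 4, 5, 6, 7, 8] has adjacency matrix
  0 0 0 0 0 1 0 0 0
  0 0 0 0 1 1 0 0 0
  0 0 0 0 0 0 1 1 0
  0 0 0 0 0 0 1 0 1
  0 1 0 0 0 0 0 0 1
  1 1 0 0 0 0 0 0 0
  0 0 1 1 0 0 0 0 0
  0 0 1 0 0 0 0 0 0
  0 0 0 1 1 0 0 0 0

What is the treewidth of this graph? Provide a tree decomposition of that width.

Treewidth 1.
One optimal decomposition is:
Bags: B1 = {2, 7}  B2 = {2, 6}  B3 = {3, 6}  B4 = {3, 8}  B5 = {4, 8}  B6 = {1, 4}  B7 = {1, 5}  B8 = {0, 5}
Tree: B1–B2, B2–B3, B3–B4, B4–B5, B5–B6, B6–B7, B7–B8

Every bag has size at most 2, so the width is 2 − 1 = 1 and tw(G) ≤ 1. Since G has at least one edge (e.g. 7–2), it is not an edgeless graph, so tw(G) ≥ 1. Hence tw(G) = 1 exactly.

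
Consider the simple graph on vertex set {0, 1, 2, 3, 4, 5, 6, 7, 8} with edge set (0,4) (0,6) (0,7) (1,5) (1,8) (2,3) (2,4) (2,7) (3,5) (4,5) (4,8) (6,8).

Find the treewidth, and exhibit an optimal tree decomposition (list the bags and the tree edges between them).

Each bag holds 4 vertices, so the decomposition has width 3, which upper-bounds the treewidth. For the lower bound: the 4 vertex sets {0,6,7}, {2}, {4}, {1,3,5,8} are disjoint, each induces a connected subgraph, and every pair is joined by at least one edge of G. Contracting each set to a single vertex therefore yields K_{4} as a minor, and since treewidth is minor-monotone, tw(G) ≥ tw(K_{4}) = 3. Hence tw(G) = 3 exactly.

Treewidth 3.
Bags: B1 = {0, 2, 6, 7}  B2 = {0, 2, 4, 6}  B3 = {2, 4, 6, 8}  B4 = {2, 3, 4, 8}  B5 = {3, 4, 5, 8}  B6 = {1, 3, 5, 8}
Tree: B1–B2, B2–B3, B3–B4, B4–B5, B5–B6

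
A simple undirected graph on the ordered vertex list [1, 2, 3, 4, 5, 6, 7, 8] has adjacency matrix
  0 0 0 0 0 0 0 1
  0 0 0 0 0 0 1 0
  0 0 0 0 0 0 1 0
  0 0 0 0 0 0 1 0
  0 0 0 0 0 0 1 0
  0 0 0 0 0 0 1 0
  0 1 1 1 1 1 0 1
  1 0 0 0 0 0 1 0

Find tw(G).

A width-1 tree decomposition is:
Bags: B1 = {7, 8}  B2 = {3, 7}  B3 = {2, 7}  B4 = {5, 7}  B5 = {1, 8}  B6 = {6, 7}  B7 = {4, 7}
Tree: B1–B2, B1–B3, B2–B4, B1–B5, B2–B6, B1–B7
The largest bag has 2 vertices, giving width 1; this decomposition certifies tw(G) ≤ 1. Any graph with an edge has treewidth ≥ 1, and G has the edge 7–8. Therefore the treewidth is 1.

1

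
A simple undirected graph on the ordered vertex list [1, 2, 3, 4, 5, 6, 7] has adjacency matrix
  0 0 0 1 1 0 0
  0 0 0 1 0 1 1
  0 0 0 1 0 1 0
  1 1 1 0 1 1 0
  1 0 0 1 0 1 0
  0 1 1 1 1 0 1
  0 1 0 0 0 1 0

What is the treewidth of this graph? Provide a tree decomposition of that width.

The largest bag has 3 vertices, giving width 2; this decomposition certifies tw(G) ≤ 2. On the other hand G contains the 3-clique {1, 4, 5}. A clique must lie in a single bag of any decomposition, so no decomposition can have width below 2. The upper and lower bounds meet at 2, so that is the treewidth.

Treewidth 2.
One optimal decomposition is:
Bags: B1 = {1, 4, 5}  B2 = {4, 5, 6}  B3 = {2, 4, 6}  B4 = {2, 6, 7}  B5 = {3, 4, 6}
Tree: B1–B2, B2–B3, B3–B4, B2–B5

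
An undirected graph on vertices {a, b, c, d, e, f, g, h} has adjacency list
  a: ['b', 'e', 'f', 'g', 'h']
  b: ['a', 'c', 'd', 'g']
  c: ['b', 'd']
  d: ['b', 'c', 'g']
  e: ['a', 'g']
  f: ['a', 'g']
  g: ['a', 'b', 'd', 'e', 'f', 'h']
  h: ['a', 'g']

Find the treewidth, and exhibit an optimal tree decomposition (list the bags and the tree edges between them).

Treewidth 2.
One such decomposition:
Bags: B1 = {a, b, g}  B2 = {a, f, g}  B3 = {a, e, g}  B4 = {a, g, h}  B5 = {b, d, g}  B6 = {b, c, d}
Tree: B1–B2, B2–B3, B1–B4, B1–B5, B5–B6

Every bag has size at most 3, so the width is 3 − 1 = 2 and tw(G) ≤ 2. Conversely, {b, d, g} is a clique of size 3, and the vertices of any clique must share a bag in every tree decomposition; so some bag has ≥ 3 vertices and tw(G) ≥ 2. Combining the bounds, tw(G) = 2.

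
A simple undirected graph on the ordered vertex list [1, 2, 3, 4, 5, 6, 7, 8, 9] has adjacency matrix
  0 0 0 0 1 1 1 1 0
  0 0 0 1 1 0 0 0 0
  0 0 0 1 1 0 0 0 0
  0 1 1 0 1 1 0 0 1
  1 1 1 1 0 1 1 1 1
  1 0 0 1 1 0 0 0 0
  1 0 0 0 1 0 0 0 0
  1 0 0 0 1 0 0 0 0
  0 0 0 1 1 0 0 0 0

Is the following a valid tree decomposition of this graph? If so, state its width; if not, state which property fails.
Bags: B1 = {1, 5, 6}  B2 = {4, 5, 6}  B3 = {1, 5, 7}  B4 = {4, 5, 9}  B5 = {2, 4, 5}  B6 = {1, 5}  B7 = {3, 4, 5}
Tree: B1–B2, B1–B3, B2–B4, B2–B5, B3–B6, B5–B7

A tree decomposition must satisfy three properties: every vertex lies in some bag; for every edge, both endpoints lie together in some bag; and for every vertex, the bags containing it form a connected subtree. Here vertex 8 appears in no bag, so the decomposition is invalid.

No — vertex 8 appears in no bag.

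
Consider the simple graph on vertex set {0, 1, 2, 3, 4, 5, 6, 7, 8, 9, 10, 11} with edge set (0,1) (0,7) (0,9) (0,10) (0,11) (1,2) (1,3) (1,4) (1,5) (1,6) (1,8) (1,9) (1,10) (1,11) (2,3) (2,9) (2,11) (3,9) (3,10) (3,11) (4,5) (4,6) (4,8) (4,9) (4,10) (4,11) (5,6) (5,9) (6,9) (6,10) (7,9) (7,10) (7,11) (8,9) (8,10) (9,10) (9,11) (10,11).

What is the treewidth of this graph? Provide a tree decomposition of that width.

Treewidth 4.
One such decomposition:
Bags: B1 = {1, 4, 6, 9, 10}  B2 = {1, 4, 9, 10, 11}  B3 = {1, 3, 9, 10, 11}  B4 = {0, 1, 9, 10, 11}  B5 = {1, 2, 3, 9, 11}  B6 = {1, 4, 5, 6, 9}  B7 = {0, 7, 9, 10, 11}  B8 = {1, 4, 8, 9, 10}
Tree: B1–B2, B2–B3, B3–B4, B3–B5, B1–B6, B4–B7, B2–B8

Each bag holds 5 vertices, so the decomposition has width 4, which upper-bounds the treewidth. Conversely, {1, 2, 3, 9, 11} is a clique of size 5, and the vertices of any clique must share a bag in every tree decomposition; so some bag has ≥ 5 vertices and tw(G) ≥ 4. Combining the bounds, tw(G) = 4.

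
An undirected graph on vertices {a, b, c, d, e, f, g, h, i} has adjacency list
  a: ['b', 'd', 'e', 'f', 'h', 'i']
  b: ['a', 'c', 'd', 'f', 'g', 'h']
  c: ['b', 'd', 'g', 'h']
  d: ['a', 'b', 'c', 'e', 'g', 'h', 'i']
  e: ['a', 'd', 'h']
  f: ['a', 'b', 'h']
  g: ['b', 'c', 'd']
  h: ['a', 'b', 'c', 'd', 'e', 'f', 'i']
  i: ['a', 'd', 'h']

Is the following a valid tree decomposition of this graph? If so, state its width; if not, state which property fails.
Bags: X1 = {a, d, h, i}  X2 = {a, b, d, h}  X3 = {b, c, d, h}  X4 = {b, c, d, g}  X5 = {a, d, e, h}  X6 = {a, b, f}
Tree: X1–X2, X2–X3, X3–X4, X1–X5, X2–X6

A tree decomposition must satisfy three properties: every vertex lies in some bag; for every edge, both endpoints lie together in some bag; and for every vertex, the bags containing it form a connected subtree. Here edge (h,f) lies in no bag, so the decomposition is invalid.

No — edge (h,f) lies in no bag.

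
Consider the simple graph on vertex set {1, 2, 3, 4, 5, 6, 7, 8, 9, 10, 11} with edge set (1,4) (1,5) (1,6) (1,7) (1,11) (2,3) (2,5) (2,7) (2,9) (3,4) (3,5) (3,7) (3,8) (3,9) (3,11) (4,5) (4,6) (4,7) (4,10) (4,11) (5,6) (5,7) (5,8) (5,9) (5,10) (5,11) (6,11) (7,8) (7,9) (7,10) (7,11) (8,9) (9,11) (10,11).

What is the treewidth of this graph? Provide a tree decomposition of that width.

Each bag holds 5 vertices, so the decomposition has width 4, which upper-bounds the treewidth. On the other hand G contains the 5-clique {1, 4, 5, 6, 11}. A clique must lie in a single bag of any decomposition, so no decomposition can have width below 4. Therefore the treewidth is 4.

Treewidth 4.
Bags: B1 = {3, 5, 7, 9, 11}  B2 = {3, 5, 7, 8, 9}  B3 = {3, 4, 5, 7, 11}  B4 = {1, 4, 5, 7, 11}  B5 = {2, 3, 5, 7, 9}  B6 = {1, 4, 5, 6, 11}  B7 = {4, 5, 7, 10, 11}
Tree: B1–B2, B1–B3, B3–B4, B1–B5, B4–B6, B3–B7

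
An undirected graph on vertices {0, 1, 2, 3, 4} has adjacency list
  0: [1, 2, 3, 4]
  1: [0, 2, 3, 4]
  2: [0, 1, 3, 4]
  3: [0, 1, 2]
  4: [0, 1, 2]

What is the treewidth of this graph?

A width-3 tree decomposition is:
Bags: B1 = {0, 1, 2, 4}  B2 = {0, 1, 2, 3}
Tree: B1–B2
Every bag has size at most 4, so the width is 4 − 1 = 3 and tw(G) ≤ 3. On the other hand G contains the 4-clique {0, 1, 2, 3}. A clique must lie in a single bag of any decomposition, so no decomposition can have width below 3. Hence tw(G) = 3 exactly.

3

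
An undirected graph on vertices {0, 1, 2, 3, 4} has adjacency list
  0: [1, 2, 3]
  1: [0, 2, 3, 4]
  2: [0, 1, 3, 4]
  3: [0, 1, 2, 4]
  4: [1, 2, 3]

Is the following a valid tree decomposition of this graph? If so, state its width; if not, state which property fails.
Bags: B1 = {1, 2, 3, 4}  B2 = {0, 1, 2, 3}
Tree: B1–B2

Vertex coverage: the bags together contain {0, 1, 2, 3, 4}, the full vertex set. Edge coverage: each edge of G has both endpoints in at least one bag. Running intersection: for every vertex, the bags containing it form a connected subtree. All three properties hold, so this is a valid tree decomposition of width max|bag| − 1 = 3, and hence tw(G) ≤ 3.

Yes; width 3.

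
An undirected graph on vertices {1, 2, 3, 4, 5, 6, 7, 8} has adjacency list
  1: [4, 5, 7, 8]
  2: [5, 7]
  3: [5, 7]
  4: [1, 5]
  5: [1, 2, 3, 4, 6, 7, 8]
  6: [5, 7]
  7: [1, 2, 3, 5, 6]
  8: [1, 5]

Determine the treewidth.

A width-2 tree decomposition is:
Bags: B1 = {3, 5, 7}  B2 = {1, 5, 7}  B3 = {1, 5, 8}  B4 = {1, 4, 5}  B5 = {2, 5, 7}  B6 = {5, 6, 7}
Tree: B1–B2, B2–B3, B3–B4, B1–B5, B2–B6
Every bag has size at most 3, so the width is 3 − 1 = 2 and tw(G) ≤ 2. For the lower bound, the 3 vertices {1, 5, 8} are pairwise adjacent, and any tree decomposition puts a clique entirely inside one bag — forcing width ≥ 2. Therefore the treewidth is 2.

2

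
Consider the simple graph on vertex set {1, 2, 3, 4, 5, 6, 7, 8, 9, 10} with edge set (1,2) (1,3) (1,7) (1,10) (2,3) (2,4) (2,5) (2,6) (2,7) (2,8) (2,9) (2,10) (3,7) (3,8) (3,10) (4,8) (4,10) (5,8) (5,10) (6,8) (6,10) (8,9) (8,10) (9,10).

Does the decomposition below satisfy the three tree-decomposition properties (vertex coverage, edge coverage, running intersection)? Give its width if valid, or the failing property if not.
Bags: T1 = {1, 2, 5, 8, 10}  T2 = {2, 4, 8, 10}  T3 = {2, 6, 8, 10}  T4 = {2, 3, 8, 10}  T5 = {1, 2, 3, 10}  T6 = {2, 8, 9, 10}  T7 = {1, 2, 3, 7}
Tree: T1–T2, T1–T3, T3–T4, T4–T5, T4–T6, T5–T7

No — bags containing vertex 1 are not connected in the tree.

A tree decomposition must satisfy three properties: every vertex lies in some bag; for every edge, both endpoints lie together in some bag; and for every vertex, the bags containing it form a connected subtree. Here bags containing vertex 1 are not connected in the tree, so the decomposition is invalid.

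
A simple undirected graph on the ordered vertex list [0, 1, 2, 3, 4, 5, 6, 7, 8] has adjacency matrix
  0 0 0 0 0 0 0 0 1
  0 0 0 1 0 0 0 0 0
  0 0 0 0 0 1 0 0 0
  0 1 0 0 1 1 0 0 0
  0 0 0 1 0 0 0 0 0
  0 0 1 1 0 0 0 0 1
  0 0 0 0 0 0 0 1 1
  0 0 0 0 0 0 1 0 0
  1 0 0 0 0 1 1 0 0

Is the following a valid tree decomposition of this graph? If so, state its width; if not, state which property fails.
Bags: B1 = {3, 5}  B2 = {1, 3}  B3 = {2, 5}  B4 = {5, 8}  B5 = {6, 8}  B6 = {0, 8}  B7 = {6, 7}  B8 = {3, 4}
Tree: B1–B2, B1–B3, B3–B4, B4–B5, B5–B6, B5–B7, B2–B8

Yes; width 1.

Vertex coverage: the bags together contain {0, 1, 2, 3, 4, 5, 6, 7, 8}, the full vertex set. Edge coverage: each edge of G has both endpoints in at least one bag. Running intersection: for every vertex, the bags containing it form a connected subtree. All three properties hold, so this is a valid tree decomposition of width max|bag| − 1 = 1, and hence tw(G) ≤ 1.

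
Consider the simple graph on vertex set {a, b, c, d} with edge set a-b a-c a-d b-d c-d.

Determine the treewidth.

A width-2 tree decomposition is:
Bags: B1 = {a, b, d}  B2 = {a, c, d}
Tree: B1–B2
Every bag has size at most 3, so the width is 3 − 1 = 2 and tw(G) ≤ 2. On the other hand G contains the 3-clique {a, c, d}. A clique must lie in a single bag of any decomposition, so no decomposition can have width below 2. The upper and lower bounds meet at 2, so that is the treewidth.

2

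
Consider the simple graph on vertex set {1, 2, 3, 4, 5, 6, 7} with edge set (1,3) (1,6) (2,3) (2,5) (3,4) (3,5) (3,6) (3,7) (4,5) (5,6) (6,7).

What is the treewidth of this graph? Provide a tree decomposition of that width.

Each bag holds 3 vertices, so the decomposition has width 2, which upper-bounds the treewidth. On the other hand G contains the 3-clique {1, 3, 6}. A clique must lie in a single bag of any decomposition, so no decomposition can have width below 2. Combining the bounds, tw(G) = 2.

Treewidth 2.
Bags: B1 = {2, 3, 5}  B2 = {3, 5, 6}  B3 = {1, 3, 6}  B4 = {3, 4, 5}  B5 = {3, 6, 7}
Tree: B1–B2, B2–B3, B2–B4, B3–B5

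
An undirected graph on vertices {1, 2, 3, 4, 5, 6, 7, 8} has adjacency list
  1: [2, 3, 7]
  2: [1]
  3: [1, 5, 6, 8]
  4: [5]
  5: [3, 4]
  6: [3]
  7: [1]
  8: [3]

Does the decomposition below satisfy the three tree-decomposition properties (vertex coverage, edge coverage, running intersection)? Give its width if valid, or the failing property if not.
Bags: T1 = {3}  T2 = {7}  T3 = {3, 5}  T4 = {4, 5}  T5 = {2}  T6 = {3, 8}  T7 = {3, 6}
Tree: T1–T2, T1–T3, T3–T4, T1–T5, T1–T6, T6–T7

No — vertex 1 appears in no bag.

A tree decomposition must satisfy three properties: every vertex lies in some bag; for every edge, both endpoints lie together in some bag; and for every vertex, the bags containing it form a connected subtree. Here vertex 1 appears in no bag, so the decomposition is invalid.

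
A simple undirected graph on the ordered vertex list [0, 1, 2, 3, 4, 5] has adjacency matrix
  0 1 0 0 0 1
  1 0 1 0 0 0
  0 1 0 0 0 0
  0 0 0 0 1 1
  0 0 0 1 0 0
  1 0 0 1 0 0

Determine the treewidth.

A width-1 tree decomposition is:
Bags: B1 = {1, 2}  B2 = {0, 1}  B3 = {0, 5}  B4 = {3, 5}  B5 = {3, 4}
Tree: B1–B2, B2–B3, B3–B4, B4–B5
Each bag holds 2 vertices, so the decomposition has width 1, which upper-bounds the treewidth. G has an edge, so its treewidth is at least 1. The upper and lower bounds meet at 1, so that is the treewidth.

1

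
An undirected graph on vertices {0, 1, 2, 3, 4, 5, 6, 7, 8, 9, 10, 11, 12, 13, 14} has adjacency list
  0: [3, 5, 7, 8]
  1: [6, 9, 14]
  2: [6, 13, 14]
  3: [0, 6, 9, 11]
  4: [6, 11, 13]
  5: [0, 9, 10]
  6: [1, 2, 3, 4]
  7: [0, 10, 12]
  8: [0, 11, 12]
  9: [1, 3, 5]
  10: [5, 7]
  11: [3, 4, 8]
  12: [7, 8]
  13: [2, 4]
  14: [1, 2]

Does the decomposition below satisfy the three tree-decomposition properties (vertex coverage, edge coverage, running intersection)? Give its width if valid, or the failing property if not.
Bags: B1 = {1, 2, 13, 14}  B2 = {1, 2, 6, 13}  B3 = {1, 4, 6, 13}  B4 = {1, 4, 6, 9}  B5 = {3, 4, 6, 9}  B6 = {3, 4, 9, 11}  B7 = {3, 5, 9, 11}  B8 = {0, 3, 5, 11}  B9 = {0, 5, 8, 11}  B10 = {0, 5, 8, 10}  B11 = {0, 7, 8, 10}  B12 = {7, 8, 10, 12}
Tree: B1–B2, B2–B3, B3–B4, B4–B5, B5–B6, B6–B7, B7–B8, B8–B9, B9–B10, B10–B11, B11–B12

Every vertex of G appears in some bag (union = {0, 1, 2, 3, 4, 5, 6, 7, 8, 9, 10, 11, 12, 13, 14}); every edge is covered by a bag; and for each vertex v the set of bags containing v is connected in the bag tree. The decomposition is therefore valid. The largest bag has 4 vertices, so the width is 3.

Yes; width 3.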